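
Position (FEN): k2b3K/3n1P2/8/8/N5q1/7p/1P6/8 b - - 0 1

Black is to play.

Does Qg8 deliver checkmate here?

no

After Qg8: white king on h8; in check: yes, from the black queen on g8.
White has 5 legal replies: Kxg8, fxg8=Q, fxg8=R, fxg8=B, fxg8=N.
In check but a legal move exists → not checkmate.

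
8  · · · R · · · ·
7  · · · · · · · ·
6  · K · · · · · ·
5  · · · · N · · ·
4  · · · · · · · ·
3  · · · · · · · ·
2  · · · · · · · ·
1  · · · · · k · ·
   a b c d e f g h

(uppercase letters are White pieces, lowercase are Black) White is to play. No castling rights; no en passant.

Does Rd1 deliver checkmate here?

no

After Rd1: black king on f1; in check: yes, from the white rook on d1.
Black has 3 legal replies: Kg2, Kf2, Ke2.
In check but a legal move exists → not checkmate.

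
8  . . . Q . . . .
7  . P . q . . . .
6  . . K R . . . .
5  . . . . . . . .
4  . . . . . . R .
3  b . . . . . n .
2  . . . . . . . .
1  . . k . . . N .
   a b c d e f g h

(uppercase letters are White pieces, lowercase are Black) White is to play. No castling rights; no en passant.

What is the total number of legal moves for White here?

White to move; king on c6.
In check: yes, from the black queen on d7.
Legal moves: Kxd7, Kb6, Kd5, Qxd7, Rxd7.
Count: 5.

5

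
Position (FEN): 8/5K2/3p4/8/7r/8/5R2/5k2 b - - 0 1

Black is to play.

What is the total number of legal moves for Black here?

Black to move; king on f1.
In check: yes, from the white rook on f2.
Legal moves: Kxf2, Kg1, Ke1.
Count: 3.

3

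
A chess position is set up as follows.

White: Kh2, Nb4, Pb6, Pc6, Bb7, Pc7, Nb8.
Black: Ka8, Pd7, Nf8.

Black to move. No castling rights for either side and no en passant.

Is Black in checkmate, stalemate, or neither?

Black to move; black king on a8.
In check: yes, from the white bishop on b7.
King squares — a7: attacked by Pb6; b7: attacked by Pc6; b8: attacked by Pc7.
Legal moves for Black: none.
In check with no legal moves → checkmate.

checkmate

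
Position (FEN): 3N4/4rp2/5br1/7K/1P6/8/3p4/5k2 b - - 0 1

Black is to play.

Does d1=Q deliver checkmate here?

After d1=Q: white king on h5; in check: yes, from the black queen on d1.
King squares — g4: attacked by Qd1; h4: attacked by Bf6; g5: attacked by Bf6; g6: attacked by Pf7; h6: attacked by Rg6.
White has no legal moves → checkmate.

yes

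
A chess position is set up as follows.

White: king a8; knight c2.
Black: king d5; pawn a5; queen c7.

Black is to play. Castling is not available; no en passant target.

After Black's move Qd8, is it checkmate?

After Qd8: white king on a8; in check: yes, from the black queen on d8.
White has 2 legal replies: Kb7, Ka7.
In check but a legal move exists → not checkmate.

no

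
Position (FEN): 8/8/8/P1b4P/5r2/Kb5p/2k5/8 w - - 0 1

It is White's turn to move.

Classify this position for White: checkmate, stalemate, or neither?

White to move; white king on a3.
In check: yes, from the black bishop on c5.
King squares — a2: attacked by Bb3; b2: attacked by Kc2; b3: attacked by Kc2; a4: attacked by Bb3; b4: attacked by Rf4.
Legal moves for White: none.
In check with no legal moves → checkmate.

checkmate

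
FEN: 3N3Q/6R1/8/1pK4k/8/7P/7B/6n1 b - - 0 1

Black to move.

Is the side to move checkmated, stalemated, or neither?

checkmate

Black to move; black king on h5.
In check: yes, from the white queen on h8.
King squares — g4: attacked by Ph3; h4: attacked by Qh8; g5: attacked by Rg7; g6: attacked by Rg7; h6: attacked by Qh8.
Legal moves for Black: none.
In check with no legal moves → checkmate.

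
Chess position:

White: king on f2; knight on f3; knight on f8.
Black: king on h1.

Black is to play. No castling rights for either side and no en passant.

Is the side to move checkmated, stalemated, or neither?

Black to move; black king on h1.
In check: no.
King squares — g1: attacked by Kf2; g2: attacked by Kf2; h2: attacked by Nf3.
Legal moves for Black: none.
Not in check and no legal moves → stalemate.

stalemate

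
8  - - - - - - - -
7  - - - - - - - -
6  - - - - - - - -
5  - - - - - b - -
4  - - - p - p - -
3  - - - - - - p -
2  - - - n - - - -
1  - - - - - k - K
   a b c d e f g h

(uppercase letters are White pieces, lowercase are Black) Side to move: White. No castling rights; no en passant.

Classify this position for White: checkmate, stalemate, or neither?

stalemate

White to move; white king on h1.
In check: no.
King squares — g1: attacked by Kf1; g2: attacked by Kf1; h2: attacked by Pg3.
Legal moves for White: none.
Not in check and no legal moves → stalemate.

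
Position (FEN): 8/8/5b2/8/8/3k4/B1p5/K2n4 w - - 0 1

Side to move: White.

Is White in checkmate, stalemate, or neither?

White to move; white king on a1.
In check: yes, from the black bishop on f6.
King squares — b1: attacked by Pc2; a2: own bishop; b2: attacked by Nd1.
Legal moves for White: none.
In check with no legal moves → checkmate.

checkmate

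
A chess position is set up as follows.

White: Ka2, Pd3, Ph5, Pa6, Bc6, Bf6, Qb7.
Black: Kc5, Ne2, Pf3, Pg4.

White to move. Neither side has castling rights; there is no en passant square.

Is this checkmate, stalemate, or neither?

neither

White to move; white king on a2.
In check: no.
Legal moves for White include: Qc8, Qb8, Qa8, Qh7, Qg7, Qf7, Qe7+, Qd7, Qc7, Qa7+, Qb6+, Qb5+, Qb4+, Qb3, Qb2, Qb1, Bh8, Bd8, ... (list truncated; more exist).
White has legal moves and is not in check → neither.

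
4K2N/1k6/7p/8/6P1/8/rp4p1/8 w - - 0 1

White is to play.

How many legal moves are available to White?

8

White to move; king on e8.
In check: no.
Legal moves: Nf7, Ng6, Kf8, Kd8, Kf7, Ke7, Kd7, g5.
Count: 8.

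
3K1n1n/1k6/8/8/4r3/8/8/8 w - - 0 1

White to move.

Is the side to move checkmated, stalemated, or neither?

White to move; white king on d8.
In check: no.
King squares — c7: attacked by Kb7; d7: attacked by Nf8; e7: attacked by Re4; c8: attacked by Kb7; e8: attacked by Re4.
Legal moves for White: none.
Not in check and no legal moves → stalemate.

stalemate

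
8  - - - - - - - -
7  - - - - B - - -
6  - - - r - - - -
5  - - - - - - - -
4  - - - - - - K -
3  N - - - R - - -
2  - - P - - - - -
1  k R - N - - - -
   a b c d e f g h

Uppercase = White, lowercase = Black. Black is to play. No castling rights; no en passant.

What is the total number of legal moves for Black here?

1

Black to move; king on a1.
In check: yes, from the white rook on b1.
Legal moves: Ka2.
Count: 1.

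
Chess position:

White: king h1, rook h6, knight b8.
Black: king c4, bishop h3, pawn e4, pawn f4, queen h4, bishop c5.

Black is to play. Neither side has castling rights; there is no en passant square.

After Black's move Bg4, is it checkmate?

no

After Bg4: white king on h1; in check: yes, from the black queen on h4.
White has 2 legal replies: Kg2, Rxh4.
In check but a legal move exists → not checkmate.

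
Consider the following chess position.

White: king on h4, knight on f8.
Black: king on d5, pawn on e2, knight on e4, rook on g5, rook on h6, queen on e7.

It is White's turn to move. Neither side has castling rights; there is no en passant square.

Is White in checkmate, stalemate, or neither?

White to move; white king on h4.
In check: yes, from the black rook on h6.
King squares — g3: attacked by Ne4; h3: attacked by Rh6; g4: attacked by Rg5; g5: attacked by Ne4; h5: attacked by Rg5.
Legal moves for White: none.
In check with no legal moves → checkmate.

checkmate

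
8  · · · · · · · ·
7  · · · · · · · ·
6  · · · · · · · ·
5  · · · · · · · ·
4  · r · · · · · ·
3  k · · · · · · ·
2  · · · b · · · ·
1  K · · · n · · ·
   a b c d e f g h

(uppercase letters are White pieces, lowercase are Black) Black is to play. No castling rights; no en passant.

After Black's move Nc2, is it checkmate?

yes

After Nc2: white king on a1; in check: yes, from the black knight on c2.
King squares — b1: attacked by Rb4; a2: attacked by Ka3; b2: attacked by Ka3.
White has no legal moves → checkmate.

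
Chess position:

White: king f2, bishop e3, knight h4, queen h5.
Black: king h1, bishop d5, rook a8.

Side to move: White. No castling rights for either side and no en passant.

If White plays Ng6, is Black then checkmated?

After Ng6: black king on h1; in check: yes, from the white queen on h5.
King squares — g1: attacked by Kf2; g2: attacked by Kf2; h2: attacked by Qh5.
Black has no legal moves → checkmate.

yes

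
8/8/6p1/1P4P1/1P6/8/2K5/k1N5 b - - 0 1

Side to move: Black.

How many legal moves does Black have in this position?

0

Black to move; king on a1.
In check: no.
Legal moves: none.
Count: 0.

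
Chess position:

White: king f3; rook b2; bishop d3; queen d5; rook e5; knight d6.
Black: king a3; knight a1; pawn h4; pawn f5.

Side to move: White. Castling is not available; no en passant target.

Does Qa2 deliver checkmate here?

After Qa2: black king on a3; in check: yes, from the white queen on a2.
King squares — a2: attacked by Rb2; b2: attacked by Qa2; b3: attacked by Qa2; a4: attacked by Qa2; b4: attacked by Rb2.
Black has no legal moves → checkmate.

yes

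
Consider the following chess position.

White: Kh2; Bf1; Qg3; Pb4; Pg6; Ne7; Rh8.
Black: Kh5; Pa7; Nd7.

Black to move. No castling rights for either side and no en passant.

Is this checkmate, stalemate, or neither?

checkmate

Black to move; black king on h5.
In check: yes, from the white rook on h8.
King squares — g4: attacked by Qg3; h4: attacked by Qg3; g5: attacked by Qg3; g6: attacked by Qg3; h6: attacked by Rh8.
Legal moves for Black: none.
In check with no legal moves → checkmate.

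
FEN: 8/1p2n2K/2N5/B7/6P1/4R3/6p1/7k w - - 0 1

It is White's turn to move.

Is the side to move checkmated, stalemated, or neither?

White to move; white king on h7.
In check: no.
Legal moves for White include: Kh8, Kg7, Kh6, Nd8, Nb8, Nxe7, Na7, Ne5, Nd4, Nb4, Bd8, Bc7, Bb6, Bb4, Bc3, Bd2, Be1, Rxe7, ... (list truncated; more exist).
White has legal moves and is not in check → neither.

neither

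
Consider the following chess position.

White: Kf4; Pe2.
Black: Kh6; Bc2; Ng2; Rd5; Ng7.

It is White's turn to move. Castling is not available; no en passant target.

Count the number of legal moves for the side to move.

3

White to move; king on f4.
In check: yes, from the black knight on g2.
Legal moves: Kg4, Kg3, Kf3.
Count: 3.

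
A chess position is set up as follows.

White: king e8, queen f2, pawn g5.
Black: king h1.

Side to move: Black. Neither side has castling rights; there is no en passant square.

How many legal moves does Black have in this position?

0

Black to move; king on h1.
In check: no.
Legal moves: none.
Count: 0.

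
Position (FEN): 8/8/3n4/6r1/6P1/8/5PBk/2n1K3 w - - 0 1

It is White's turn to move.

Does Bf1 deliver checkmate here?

After Bf1: black king on h2; in check: no.
Black is not in check, so this cannot be checkmate.

no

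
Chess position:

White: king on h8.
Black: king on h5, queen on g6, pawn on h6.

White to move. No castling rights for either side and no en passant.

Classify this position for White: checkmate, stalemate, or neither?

stalemate

White to move; white king on h8.
In check: no.
King squares — g7: attacked by Qg6; h7: attacked by Qg6; g8: attacked by Qg6.
Legal moves for White: none.
Not in check and no legal moves → stalemate.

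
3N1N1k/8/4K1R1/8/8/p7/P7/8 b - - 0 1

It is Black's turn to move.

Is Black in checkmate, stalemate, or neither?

stalemate

Black to move; black king on h8.
In check: no.
King squares — g7: attacked by Rg6; h7: attacked by Nf8; g8: attacked by Rg6.
Legal moves for Black: none.
Not in check and no legal moves → stalemate.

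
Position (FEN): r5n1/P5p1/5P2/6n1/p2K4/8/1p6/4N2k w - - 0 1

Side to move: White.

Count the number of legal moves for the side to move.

White to move; king on d4.
In check: no.
Legal moves: Ke5, Kd5, Kc5, Kc4, Ke3, Kd3, Kc3, Nf3, Nd3, Ng2, Nc2, fxg7, f7.
Count: 13.

13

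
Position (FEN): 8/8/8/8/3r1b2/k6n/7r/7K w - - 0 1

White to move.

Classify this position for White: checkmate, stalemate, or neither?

White to move; white king on h1.
In check: yes, from the black rook on h2.
King squares — g1: attacked by Nh3; g2: attacked by Rh2; h2: attacked by Bf4.
Legal moves for White: none.
In check with no legal moves → checkmate.

checkmate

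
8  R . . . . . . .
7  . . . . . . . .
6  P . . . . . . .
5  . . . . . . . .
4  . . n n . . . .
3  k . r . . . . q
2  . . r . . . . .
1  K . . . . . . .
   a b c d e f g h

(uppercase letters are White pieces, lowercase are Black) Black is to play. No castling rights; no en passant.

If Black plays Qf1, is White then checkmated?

yes

After Qf1: white king on a1; in check: yes, from the black queen on f1.
King squares — b1: attacked by Qf1; a2: attacked by Rc2; b2: attacked by Rc2.
White has no legal moves → checkmate.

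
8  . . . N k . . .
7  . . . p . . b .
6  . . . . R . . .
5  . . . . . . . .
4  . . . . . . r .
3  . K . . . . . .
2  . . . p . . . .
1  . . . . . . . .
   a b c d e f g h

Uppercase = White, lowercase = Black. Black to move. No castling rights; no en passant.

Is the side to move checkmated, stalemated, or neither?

neither

Black to move; black king on e8.
In check: yes, from the white rook on e6.
Legal moves for Black: Kf8, Kxd8, dxe6.
Black is in check but has 3 legal moves → neither.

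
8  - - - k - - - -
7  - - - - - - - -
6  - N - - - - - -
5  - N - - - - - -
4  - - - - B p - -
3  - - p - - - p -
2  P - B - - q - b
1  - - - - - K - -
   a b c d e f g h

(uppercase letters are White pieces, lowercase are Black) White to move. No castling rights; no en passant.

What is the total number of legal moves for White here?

White to move; king on f1.
In check: yes, from the black queen on f2.
Legal moves: none.
Count: 0.

0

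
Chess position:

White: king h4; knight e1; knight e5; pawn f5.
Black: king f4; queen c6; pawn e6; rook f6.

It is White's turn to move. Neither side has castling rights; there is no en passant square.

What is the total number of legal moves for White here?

15

White to move; king on h4.
In check: no.
Legal moves: Nf7, Nd7, Ng6+, Nxc6, Ng4, Nc4, N5f3, N5d3+, Kh5, Kh3, N1f3, N1d3+, Ng2+, Nc2, fxe6.
Count: 15.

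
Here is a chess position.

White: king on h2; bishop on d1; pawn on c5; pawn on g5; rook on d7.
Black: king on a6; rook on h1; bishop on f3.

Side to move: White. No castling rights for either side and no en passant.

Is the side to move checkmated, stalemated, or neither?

White to move; white king on h2.
In check: yes, from the black rook on h1.
King squares — g1: attacked by Rh1; h1: attacked by Bf3; g2: attacked by Bf3; g3: available; h3: attacked by Rh1.
Legal moves for White: Kg3.
White is in check but has 1 legal move → neither.

neither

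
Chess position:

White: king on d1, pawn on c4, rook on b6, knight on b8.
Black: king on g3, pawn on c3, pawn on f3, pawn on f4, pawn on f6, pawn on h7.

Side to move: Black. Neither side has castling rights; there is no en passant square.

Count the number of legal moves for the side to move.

11

Black to move; king on g3.
In check: no.
Legal moves: Kh4, Kg4, Kh3, Kh2, Kg2, Kf2, h6, f5, f2, c2+, h5.
Count: 11.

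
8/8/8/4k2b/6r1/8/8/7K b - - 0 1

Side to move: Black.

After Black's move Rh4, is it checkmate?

no

After Rh4: white king on h1; in check: yes, from the black rook on h4.
White has 2 legal replies: Kg2, Kg1.
In check but a legal move exists → not checkmate.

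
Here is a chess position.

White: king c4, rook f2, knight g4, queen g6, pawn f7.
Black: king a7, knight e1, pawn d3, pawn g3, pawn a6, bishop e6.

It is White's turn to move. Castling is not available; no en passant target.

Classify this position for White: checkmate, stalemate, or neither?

neither

White to move; white king on c4.
In check: yes, from the black bishop on e6.
Legal moves for White: Kc5, Kd4, Kb4, Kc3, Qxe6.
White is in check but has 5 legal moves → neither.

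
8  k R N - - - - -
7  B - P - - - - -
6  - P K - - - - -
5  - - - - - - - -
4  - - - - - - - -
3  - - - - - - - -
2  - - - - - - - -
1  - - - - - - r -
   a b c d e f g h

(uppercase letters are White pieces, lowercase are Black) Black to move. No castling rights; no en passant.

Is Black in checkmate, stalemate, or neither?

checkmate

Black to move; black king on a8.
In check: yes, from the white rook on b8.
King squares — a7: attacked by Pb6; b7: attacked by Kc6; b8: attacked by Ba7.
Legal moves for Black: none.
In check with no legal moves → checkmate.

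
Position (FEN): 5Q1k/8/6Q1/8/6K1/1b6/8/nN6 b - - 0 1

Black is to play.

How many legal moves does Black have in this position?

1

Black to move; king on h8.
In check: yes, from the white queen on f8.
Legal moves: Bg8.
Count: 1.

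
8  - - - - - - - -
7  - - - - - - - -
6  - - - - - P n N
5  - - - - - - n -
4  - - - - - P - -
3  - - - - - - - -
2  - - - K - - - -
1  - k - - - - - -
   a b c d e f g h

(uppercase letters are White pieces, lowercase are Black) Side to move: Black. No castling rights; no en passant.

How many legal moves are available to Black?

15

Black to move; king on b1.
In check: no.
Legal moves: Nh8, Nf8, Ne7, Ne5, Nh4, Nxf4, Nh7, Nf7, Ne6, Ne4+, Nh3, Nf3+, Kb2, Ka2, Ka1.
Count: 15.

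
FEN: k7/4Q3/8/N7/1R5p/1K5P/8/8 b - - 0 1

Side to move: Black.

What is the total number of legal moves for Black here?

Black to move; king on a8.
In check: no.
Legal moves: none.
Count: 0.

0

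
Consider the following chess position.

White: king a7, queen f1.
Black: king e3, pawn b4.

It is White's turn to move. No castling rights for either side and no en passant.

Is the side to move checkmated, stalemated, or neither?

White to move; white king on a7.
In check: no.
Legal moves for White include: Kb8, Ka8, Kb7, Kb6, Ka6, Qf8, Qf7, Qf6, Qa6, Qf5, Qb5, Qf4+, Qc4, Qh3+, Qf3+, Qd3+, Qg2, Qf2+, ... (list truncated; more exist).
White has legal moves and is not in check → neither.

neither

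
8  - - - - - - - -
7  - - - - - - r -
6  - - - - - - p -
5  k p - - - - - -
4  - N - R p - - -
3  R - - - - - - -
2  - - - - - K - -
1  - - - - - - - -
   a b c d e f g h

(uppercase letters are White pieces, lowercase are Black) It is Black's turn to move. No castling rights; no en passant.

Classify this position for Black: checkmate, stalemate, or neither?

Black to move; black king on a5.
In check: yes, from the white rook on a3.
King squares — a4: attacked by Ra3; b4: attacked by Rd4; b5: own pawn; a6: attacked by Ra3; b6: available.
Legal moves for Black: Kb6.
Black is in check but has 1 legal move → neither.

neither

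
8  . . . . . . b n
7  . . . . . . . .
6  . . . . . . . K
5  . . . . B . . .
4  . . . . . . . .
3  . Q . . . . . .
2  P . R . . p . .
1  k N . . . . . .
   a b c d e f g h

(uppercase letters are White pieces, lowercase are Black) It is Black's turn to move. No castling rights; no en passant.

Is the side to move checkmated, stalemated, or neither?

checkmate

Black to move; black king on a1.
In check: yes, from the white bishop on e5.
King squares — b1: attacked by Qb3; a2: attacked by Rc2; b2: attacked by Rc2.
Legal moves for Black: none.
In check with no legal moves → checkmate.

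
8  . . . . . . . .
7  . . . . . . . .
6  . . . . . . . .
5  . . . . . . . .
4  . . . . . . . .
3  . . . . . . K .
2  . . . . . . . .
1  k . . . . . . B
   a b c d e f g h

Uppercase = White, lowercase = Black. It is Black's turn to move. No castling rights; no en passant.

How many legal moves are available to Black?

3

Black to move; king on a1.
In check: no.
Legal moves: Kb2, Ka2, Kb1.
Count: 3.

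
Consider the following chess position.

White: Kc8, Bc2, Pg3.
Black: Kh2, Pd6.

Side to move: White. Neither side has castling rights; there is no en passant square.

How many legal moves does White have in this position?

White to move; king on c8.
In check: no.
Legal moves: Kd8, Kb8, Kd7, Kc7, Kb7, Bh7, Bg6, Bf5, Be4, Ba4, Bd3, Bb3, Bd1, Bb1, g4.
Count: 15.

15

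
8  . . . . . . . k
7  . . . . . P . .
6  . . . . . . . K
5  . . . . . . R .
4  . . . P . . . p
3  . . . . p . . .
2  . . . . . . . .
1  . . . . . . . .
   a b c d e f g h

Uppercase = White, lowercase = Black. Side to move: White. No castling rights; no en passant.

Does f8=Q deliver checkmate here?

After f8=Q: black king on h8; in check: yes, from the white queen on f8.
King squares — g7: attacked by Rg5; h7: attacked by Kh6; g8: attacked by Rg5.
Black has no legal moves → checkmate.

yes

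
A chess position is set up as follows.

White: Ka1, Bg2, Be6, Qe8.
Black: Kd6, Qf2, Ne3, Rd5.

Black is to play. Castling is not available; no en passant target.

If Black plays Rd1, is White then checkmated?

yes

After Rd1: white king on a1; in check: yes, from the black rook on d1.
King squares — b1: attacked by Rd1; a2: attacked by Qf2; b2: attacked by Qf2.
White has no legal moves → checkmate.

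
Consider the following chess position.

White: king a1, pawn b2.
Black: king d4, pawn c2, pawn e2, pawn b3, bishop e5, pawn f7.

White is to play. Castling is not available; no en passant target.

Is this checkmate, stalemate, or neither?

White to move; white king on a1.
In check: no.
King squares — b1: attacked by Pc2; a2: attacked by Pb3; b2: own pawn.
Legal moves for White: none.
Not in check and no legal moves → stalemate.

stalemate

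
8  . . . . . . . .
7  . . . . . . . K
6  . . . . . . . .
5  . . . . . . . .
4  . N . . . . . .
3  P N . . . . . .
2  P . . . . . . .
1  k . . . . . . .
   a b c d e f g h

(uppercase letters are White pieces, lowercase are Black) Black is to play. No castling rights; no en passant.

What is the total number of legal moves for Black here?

2

Black to move; king on a1.
In check: yes, from the white knight on b3.
Legal moves: Kb2, Kb1.
Count: 2.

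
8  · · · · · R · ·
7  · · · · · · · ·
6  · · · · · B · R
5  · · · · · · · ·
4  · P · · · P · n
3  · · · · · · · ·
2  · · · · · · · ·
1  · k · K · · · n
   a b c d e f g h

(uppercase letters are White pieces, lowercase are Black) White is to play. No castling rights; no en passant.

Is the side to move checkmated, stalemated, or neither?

White to move; white king on d1.
In check: no.
Legal moves for White include: Rfh8, Rg8, Re8, Rd8, Rc8, Rb8, Ra8, Rf7, Rhh8, Rh7, Rg6, Rh5, Rxh4, Bh8, Bd8, Bg7, Be7, Bg5, ... (list truncated; more exist).
White has legal moves and is not in check → neither.

neither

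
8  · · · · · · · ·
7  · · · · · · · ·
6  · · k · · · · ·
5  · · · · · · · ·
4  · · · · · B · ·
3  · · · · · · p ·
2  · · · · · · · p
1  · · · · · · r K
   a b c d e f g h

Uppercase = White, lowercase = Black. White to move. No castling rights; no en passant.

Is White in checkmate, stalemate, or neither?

White to move; white king on h1.
In check: yes, from the black rook on g1.
King squares — g1: attacked by Ph2; g2: attacked by Rg1; h2: attacked by Pg3.
Legal moves for White: none.
In check with no legal moves → checkmate.

checkmate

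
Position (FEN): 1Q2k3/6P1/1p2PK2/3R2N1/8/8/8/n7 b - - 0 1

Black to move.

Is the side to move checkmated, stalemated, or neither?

checkmate

Black to move; black king on e8.
In check: yes, from the white queen on b8.
King squares — d7: attacked by Rd5; e7: attacked by Kf6; f7: attacked by Ng5; d8: attacked by Rd5; f8: attacked by Pg7.
Legal moves for Black: none.
In check with no legal moves → checkmate.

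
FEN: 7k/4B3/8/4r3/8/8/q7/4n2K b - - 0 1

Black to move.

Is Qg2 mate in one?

yes

After Qg2: white king on h1; in check: yes, from the black queen on g2.
King squares — g1: attacked by Qg2; g2: attacked by Ne1; h2: attacked by Qg2.
White has no legal moves → checkmate.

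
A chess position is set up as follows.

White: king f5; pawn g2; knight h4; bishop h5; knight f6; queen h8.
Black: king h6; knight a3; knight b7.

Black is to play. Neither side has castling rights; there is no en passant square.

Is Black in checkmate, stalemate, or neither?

checkmate

Black to move; black king on h6.
In check: yes, from the white queen on h8.
King squares — g5: attacked by Kf5; h5: attacked by Nf6; g6: attacked by Nh4; g7: attacked by Qh8; h7: attacked by Nf6.
Legal moves for Black: none.
In check with no legal moves → checkmate.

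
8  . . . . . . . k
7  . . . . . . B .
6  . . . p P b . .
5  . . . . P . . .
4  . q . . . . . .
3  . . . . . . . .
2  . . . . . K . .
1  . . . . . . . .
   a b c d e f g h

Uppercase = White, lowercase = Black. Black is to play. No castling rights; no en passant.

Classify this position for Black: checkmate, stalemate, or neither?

neither

Black to move; black king on h8.
In check: yes, from the white bishop on g7.
Legal moves for Black: Kg8, Kh7, Kxg7, Bxg7.
Black is in check but has 4 legal moves → neither.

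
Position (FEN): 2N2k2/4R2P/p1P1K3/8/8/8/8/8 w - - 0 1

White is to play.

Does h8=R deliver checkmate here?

After h8=R: black king on f8; in check: yes, from the white rook on h8.
King squares — e7: attacked by Ke6; f7: attacked by Ke6; g7: attacked by Re7; e8: attacked by Re7; g8: attacked by Rh8.
Black has no legal moves → checkmate.

yes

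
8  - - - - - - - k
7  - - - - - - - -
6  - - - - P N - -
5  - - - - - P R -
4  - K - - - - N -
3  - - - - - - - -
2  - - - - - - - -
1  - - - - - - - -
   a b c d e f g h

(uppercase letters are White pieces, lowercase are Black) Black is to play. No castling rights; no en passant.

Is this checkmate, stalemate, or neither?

stalemate

Black to move; black king on h8.
In check: no.
King squares — g7: attacked by Rg5; h7: attacked by Nf6; g8: attacked by Rg5.
Legal moves for Black: none.
Not in check and no legal moves → stalemate.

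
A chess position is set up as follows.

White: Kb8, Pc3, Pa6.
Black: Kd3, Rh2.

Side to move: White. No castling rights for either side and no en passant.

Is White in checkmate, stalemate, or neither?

White to move; white king on b8.
In check: no.
Legal moves for White: Kc8, Ka8, Kc7, Kb7, Ka7, a7, c4.
White has 7 legal moves and is not in check → neither.

neither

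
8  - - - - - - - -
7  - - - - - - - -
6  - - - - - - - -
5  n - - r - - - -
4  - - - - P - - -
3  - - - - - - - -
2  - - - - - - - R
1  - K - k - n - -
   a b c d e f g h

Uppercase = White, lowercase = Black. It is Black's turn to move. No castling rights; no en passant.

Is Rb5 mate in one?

After Rb5: white king on b1; in check: yes, from the black rook on b5.
White has 3 legal replies: Ka2, Ka1, Rb2.
In check but a legal move exists → not checkmate.

no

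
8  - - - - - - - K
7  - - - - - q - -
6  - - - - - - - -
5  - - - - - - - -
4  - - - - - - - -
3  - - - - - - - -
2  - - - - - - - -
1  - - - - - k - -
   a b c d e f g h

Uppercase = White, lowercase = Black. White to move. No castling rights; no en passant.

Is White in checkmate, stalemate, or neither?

White to move; white king on h8.
In check: no.
King squares — g7: attacked by Qf7; h7: attacked by Qf7; g8: attacked by Qf7.
Legal moves for White: none.
Not in check and no legal moves → stalemate.

stalemate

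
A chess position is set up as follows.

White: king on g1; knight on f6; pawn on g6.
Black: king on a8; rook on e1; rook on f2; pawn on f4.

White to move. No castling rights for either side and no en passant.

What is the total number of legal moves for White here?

White to move; king on g1.
In check: yes, from the black rook on e1.
Legal moves: Kxf2.
Count: 1.

1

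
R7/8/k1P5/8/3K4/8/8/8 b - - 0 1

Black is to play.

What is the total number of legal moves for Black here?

Black to move; king on a6.
In check: yes, from the white rook on a8.
Legal moves: Kb6, Kb5.
Count: 2.

2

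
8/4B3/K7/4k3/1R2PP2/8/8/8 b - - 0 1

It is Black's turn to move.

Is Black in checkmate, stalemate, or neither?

Black to move; black king on e5.
In check: yes, from the white pawn on f4.
King squares — d4: attacked by Rb4; e4: attacked by Rb4; f4: available; d5: attacked by Pe4; f5: attacked by Pe4; d6: attacked by Be7; e6: available; f6: attacked by Be7.
Legal moves for Black: Ke6, Kxf4.
Black is in check but has 2 legal moves → neither.

neither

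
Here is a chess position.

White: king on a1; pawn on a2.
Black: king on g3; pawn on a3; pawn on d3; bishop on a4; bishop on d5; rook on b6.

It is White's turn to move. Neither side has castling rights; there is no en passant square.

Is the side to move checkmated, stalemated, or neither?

White to move; white king on a1.
In check: no.
King squares — b1: attacked by Rb6; a2: own pawn; b2: attacked by Pa3.
Legal moves for White: none.
Not in check and no legal moves → stalemate.

stalemate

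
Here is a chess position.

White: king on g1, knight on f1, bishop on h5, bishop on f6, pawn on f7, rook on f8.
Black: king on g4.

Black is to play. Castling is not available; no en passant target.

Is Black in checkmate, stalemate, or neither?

neither

Black to move; black king on g4.
In check: yes, from the white bishop on h5.
King squares — f3: attacked by Bh5; g3: attacked by Nf1; h3: available; f4: available; h4: attacked by Bf6; f5: available; g5: attacked by Bf6; h5: available.
Legal moves for Black: Kxh5, Kf5, Kf4, Kh3.
Black is in check but has 4 legal moves → neither.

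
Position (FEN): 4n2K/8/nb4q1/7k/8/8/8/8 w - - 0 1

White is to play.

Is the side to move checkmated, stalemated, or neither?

stalemate

White to move; white king on h8.
In check: no.
King squares — g7: attacked by Qg6; h7: attacked by Qg6; g8: attacked by Qg6.
Legal moves for White: none.
Not in check and no legal moves → stalemate.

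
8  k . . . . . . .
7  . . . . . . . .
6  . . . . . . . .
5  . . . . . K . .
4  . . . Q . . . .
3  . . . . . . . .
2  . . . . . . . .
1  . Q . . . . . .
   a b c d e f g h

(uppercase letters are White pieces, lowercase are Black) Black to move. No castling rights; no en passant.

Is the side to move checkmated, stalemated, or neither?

Black to move; black king on a8.
In check: no.
King squares — a7: attacked by Qd4; b7: attacked by Qb1; b8: attacked by Qb1.
Legal moves for Black: none.
Not in check and no legal moves → stalemate.

stalemate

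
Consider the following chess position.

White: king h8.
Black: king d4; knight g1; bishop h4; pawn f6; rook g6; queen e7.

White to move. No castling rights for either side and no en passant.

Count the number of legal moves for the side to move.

White to move; king on h8.
In check: no.
Legal moves: none.
Count: 0.

0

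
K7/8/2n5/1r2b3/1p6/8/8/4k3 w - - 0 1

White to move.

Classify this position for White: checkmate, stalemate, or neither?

White to move; white king on a8.
In check: no.
King squares — a7: attacked by Nc6; b7: attacked by Rb5; b8: attacked by Rb5.
Legal moves for White: none.
Not in check and no legal moves → stalemate.

stalemate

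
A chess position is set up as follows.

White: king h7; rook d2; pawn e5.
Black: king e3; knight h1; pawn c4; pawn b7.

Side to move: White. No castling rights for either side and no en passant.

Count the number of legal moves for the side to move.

White to move; king on h7.
In check: no.
Legal moves: Kh8, Kg8, Kg7, Kh6, Kg6, Rd8, Rd7, Rd6, Rd5, Rd4, Rd3+, Rh2, Rg2, Rf2, Re2+, Rc2, Rb2, Ra2, Rd1, e6.
Count: 20.

20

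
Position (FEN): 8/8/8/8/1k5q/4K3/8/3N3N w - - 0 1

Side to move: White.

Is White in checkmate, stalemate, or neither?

White to move; white king on e3.
In check: no.
Legal moves for White: Kf3, Kd3, Ke2, Kd2, Ng3, Nhf2, Nc3, Ndf2, Nb2.
White has 9 legal moves and is not in check → neither.

neither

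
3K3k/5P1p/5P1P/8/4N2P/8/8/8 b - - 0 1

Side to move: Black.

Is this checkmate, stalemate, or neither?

stalemate

Black to move; black king on h8.
In check: no.
King squares — g7: attacked by Pf6; h7: own pawn; g8: attacked by Pf7.
Legal moves for Black: none.
Not in check and no legal moves → stalemate.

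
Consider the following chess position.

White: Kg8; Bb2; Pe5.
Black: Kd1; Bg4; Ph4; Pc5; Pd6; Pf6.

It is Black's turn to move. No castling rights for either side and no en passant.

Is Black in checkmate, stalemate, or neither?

neither

Black to move; black king on d1.
In check: no.
Legal moves for Black: Bc8, Bd7, Be6+, Bh5, Bf5, Bh3, Bf3, Be2, Ke2, Kd2, Kc2, Ke1, fxe5, dxe5, f5, d5, c4, h3.
Black has 18 legal moves and is not in check → neither.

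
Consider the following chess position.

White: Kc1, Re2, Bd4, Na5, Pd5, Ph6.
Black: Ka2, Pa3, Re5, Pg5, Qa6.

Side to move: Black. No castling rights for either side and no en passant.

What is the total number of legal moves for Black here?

Black to move; king on a2.
In check: yes, from the white rook on e2.
Legal moves: Qxe2, Rxe2.
Count: 2.

2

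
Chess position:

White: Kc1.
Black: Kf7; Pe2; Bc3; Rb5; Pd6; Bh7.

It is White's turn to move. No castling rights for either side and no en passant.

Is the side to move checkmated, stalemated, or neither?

White to move; white king on c1.
In check: no.
King squares — b1: attacked by Rb5; d1: attacked by Pe2; b2: attacked by Bc3; c2: attacked by Bh7; d2: attacked by Bc3.
Legal moves for White: none.
Not in check and no legal moves → stalemate.

stalemate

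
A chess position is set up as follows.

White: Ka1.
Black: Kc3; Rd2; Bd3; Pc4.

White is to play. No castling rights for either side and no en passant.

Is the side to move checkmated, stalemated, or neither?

stalemate

White to move; white king on a1.
In check: no.
King squares — b1: attacked by Bd3; a2: attacked by Rd2; b2: attacked by Rd2.
Legal moves for White: none.
Not in check and no legal moves → stalemate.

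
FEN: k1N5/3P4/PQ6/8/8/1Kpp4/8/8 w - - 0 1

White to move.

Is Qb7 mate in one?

yes

After Qb7: black king on a8; in check: yes, from the white queen on b7.
King squares — a7: attacked by Qb7; b7: attacked by Pa6; b8: attacked by Qb7.
Black has no legal moves → checkmate.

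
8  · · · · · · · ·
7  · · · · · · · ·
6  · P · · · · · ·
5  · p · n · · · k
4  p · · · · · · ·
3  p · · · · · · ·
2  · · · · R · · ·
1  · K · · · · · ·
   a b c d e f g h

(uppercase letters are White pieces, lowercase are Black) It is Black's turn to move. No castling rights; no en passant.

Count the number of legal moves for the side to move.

Black to move; king on h5.
In check: no.
Legal moves: Kh6, Kg6, Kg5, Kh4, Kg4, Ne7, Nc7, Nf6, Nxb6, Nf4, Nb4, Ne3, Nc3+, b4, a2+.
Count: 15.

15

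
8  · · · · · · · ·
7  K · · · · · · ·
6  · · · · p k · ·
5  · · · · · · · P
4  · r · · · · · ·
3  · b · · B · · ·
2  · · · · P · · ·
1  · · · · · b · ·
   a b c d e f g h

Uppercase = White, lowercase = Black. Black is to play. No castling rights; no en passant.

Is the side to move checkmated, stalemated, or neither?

neither

Black to move; black king on f6.
In check: no.
Legal moves for Black include: Kg7, Kf7, Ke7, Kf5, Ke5, Rb8, Rb7+, Rb6, Rb5, Rh4, Rg4, Rf4, Re4, Rd4, Rc4, Ra4+, Bd5, Bc4, ... (list truncated; more exist).
Black has legal moves and is not in check → neither.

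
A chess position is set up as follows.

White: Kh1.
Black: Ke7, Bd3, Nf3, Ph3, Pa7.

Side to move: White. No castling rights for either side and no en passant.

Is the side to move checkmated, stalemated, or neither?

stalemate

White to move; white king on h1.
In check: no.
King squares — g1: attacked by Nf3; g2: attacked by Ph3; h2: attacked by Nf3.
Legal moves for White: none.
Not in check and no legal moves → stalemate.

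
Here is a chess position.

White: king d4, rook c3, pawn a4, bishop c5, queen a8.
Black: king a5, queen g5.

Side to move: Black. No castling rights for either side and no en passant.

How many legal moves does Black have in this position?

Black to move; king on a5.
In check: yes, from the white queen on a8.
Legal moves: none.
Count: 0.

0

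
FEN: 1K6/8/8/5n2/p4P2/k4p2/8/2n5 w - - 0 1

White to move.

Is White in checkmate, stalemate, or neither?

neither

White to move; white king on b8.
In check: no.
Legal moves for White: Kc8, Ka8, Kc7, Kb7, Ka7.
White has 5 legal moves and is not in check → neither.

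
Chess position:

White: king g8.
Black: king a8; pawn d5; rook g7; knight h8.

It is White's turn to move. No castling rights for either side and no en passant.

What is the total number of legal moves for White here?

3

White to move; king on g8.
In check: yes, from the black rook on g7.
Legal moves: Kxh8, Kf8, Kxg7.
Count: 3.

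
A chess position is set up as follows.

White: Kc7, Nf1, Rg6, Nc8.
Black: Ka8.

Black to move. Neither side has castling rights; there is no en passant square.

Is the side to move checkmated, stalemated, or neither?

Black to move; black king on a8.
In check: no.
King squares — a7: attacked by Nc8; b7: attacked by Kc7; b8: attacked by Kc7.
Legal moves for Black: none.
Not in check and no legal moves → stalemate.

stalemate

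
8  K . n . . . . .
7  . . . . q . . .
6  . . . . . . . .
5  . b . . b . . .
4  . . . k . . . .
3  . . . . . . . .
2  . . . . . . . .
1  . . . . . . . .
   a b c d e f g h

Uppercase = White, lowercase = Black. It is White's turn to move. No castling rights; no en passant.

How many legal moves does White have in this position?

White to move; king on a8.
In check: no.
Legal moves: none.
Count: 0.

0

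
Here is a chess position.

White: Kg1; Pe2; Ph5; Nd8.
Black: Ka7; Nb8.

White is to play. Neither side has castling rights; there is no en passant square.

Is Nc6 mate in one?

no

After Nc6: black king on a7; in check: yes, from the white knight on c6.
Black has 5 legal replies: Ka8, Kb7, Kb6, Ka6, Nxc6.
In check but a legal move exists → not checkmate.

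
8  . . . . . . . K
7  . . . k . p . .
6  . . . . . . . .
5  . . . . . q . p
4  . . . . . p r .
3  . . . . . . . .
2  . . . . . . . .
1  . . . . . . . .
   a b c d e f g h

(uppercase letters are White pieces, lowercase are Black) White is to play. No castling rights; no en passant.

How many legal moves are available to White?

White to move; king on h8.
In check: no.
Legal moves: none.
Count: 0.

0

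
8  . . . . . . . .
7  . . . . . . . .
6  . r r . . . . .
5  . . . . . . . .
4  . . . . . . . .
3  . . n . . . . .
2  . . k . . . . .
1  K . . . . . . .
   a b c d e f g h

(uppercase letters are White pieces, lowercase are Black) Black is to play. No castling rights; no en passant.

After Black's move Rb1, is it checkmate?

After Rb1: white king on a1; in check: yes, from the black rook on b1.
King squares — b1: attacked by Kc2; a2: attacked by Nc3; b2: attacked by Rb1.
White has no legal moves → checkmate.

yes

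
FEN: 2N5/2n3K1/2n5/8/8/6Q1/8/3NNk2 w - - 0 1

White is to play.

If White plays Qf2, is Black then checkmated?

After Qf2: black king on f1; in check: yes, from the white queen on f2.
King squares — e1: attacked by Qf2; g1: attacked by Qf2; e2: attacked by Qf2; f2: attacked by Nd1; g2: attacked by Ne1.
Black has no legal moves → checkmate.

yes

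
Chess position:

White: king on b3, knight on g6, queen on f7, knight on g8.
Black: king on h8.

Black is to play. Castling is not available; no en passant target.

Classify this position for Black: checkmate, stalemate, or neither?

Black to move; black king on h8.
In check: yes, from the white knight on g6.
King squares — g7: attacked by Qf7; h7: attacked by Qf7; g8: attacked by Qf7.
Legal moves for Black: none.
In check with no legal moves → checkmate.

checkmate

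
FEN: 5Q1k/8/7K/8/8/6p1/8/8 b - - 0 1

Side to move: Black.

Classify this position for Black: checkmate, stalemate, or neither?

checkmate

Black to move; black king on h8.
In check: yes, from the white queen on f8.
King squares — g7: attacked by Kh6; h7: attacked by Kh6; g8: attacked by Qf8.
Legal moves for Black: none.
In check with no legal moves → checkmate.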